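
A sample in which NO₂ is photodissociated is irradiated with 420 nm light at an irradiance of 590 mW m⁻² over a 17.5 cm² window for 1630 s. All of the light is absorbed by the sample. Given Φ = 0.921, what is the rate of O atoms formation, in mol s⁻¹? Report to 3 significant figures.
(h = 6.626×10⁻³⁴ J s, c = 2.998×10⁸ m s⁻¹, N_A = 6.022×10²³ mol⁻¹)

Photon energy at 420 nm: hc/λ = (6.626×10⁻³⁴)(2.998×10⁸)/(420×10⁻⁹) = 4.730×10⁻¹⁹ J.
Energy delivered: (590 mW m⁻²)(17.5×10⁻⁴ m²)(1630 s) = 1.683 J.
Photons incident: 1.683 / 4.730×10⁻¹⁹ = 3.558×10¹⁸, i.e. 3.558×10¹⁸/6.022×10²³ = 5.908×10⁻⁶ mol.
Product formed: 0.921 × 5.908×10⁻⁶ = 5.441×10⁻⁶ mol.
Rate: 5.441×10⁻⁶ / 1630 s = 3.34×10⁻⁹ mol s⁻¹.

3.34×10⁻⁹ mol s⁻¹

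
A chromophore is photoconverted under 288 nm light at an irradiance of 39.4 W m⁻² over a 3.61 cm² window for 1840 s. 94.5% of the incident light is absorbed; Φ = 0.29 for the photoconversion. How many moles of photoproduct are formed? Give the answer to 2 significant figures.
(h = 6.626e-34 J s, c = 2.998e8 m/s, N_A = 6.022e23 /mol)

1.7e-5 mol

Photon energy at 288 nm: hc/λ = (6.626e-34)(2.998e8)/(288e-9) = 6.897e-19 J.
Energy delivered: (39.4 W m⁻²)(3.61e-4 m²)(1840 s) = 26.17 J.
Photons incident: 26.17 / 6.897e-19 = 3.794e19, i.e. 3.794e19/6.022e23 = 6.300e-5 mol.
Photons absorbed: 0.945 × 6.300e-5 = 5.954e-5 mol.
Product: Φ × n_abs = 0.29 × 5.954e-5 = 1.727e-5 mol.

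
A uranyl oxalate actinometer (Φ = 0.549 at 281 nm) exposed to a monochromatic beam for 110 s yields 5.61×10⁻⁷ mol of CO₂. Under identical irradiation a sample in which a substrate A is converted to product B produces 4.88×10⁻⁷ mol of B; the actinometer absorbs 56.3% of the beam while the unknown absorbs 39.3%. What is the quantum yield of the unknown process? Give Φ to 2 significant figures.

Φ = 0.68

Photons absorbed by the actinometer: 5.61×10⁻⁷ / 0.549 = 1.022×10⁻⁶ mol.
Incident flux: 1.022×10⁻⁶ / 0.563 = 1.815×10⁻⁶ einstein.
Absorbed by unknown: 0.393 × 1.815×10⁻⁶ = 7.133×10⁻⁷ mol.
Φ(unknown) = 4.88×10⁻⁷ / 7.133×10⁻⁷ = 0.68.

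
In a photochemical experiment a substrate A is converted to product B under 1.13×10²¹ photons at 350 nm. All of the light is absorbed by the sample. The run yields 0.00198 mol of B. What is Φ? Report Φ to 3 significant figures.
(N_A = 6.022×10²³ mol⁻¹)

Φ = 1.06

Moles of photons: 1.13×10²¹ / 6.022×10²³ = 0.001876 mol.
Φ = 0.00198 mol / 0.001876 mol photons = 1.06.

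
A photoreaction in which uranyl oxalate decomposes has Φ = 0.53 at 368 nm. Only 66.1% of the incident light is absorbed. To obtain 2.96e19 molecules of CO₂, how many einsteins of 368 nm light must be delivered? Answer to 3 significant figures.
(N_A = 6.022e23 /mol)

Product: 2.96e19 / 6.022e23 = 4.915e-5 mol.
Photons that must be absorbed: 4.915e-5 / 0.53 = 9.274e-5 mol.
Incident photons needed: 9.274e-5 / 0.661 = 1.403e-4 mol.

1.40e-4 einstein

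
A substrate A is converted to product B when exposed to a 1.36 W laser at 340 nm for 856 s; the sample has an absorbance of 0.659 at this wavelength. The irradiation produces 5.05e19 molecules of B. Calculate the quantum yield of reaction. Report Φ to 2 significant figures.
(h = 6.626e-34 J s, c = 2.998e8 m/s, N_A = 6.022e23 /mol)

Product: 5.05e19 / 6.022e23 = 8.386e-5 mol.
Photon energy at 340 nm: hc/λ = (6.626e-34)(2.998e8)/(340e-9) = 5.843e-19 J.
Energy delivered: (1.36 W)(856 s) = 1164 J.
Photons incident: 1164 / 5.843e-19 = 1.992e21, i.e. 1.992e21/6.022e23 = 0.003308 mol.
Fraction absorbed: 1 − 10^(−0.659) = 0.7807.
Photons absorbed: 0.7807 × 0.003308 = 0.002583 mol.
Φ = 8.386e-5 mol / 0.002583 mol photons = 0.032.

Φ = 0.032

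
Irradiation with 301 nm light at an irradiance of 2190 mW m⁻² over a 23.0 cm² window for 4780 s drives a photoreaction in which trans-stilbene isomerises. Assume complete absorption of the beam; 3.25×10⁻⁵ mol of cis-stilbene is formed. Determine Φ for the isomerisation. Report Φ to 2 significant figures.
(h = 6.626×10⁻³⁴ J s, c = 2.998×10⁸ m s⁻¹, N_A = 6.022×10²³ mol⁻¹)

Φ = 0.54

Photon energy at 301 nm: hc/λ = (6.626×10⁻³⁴)(2.998×10⁸)/(301×10⁻⁹) = 6.600×10⁻¹⁹ J.
Energy delivered: (2190 mW m⁻²)(23.0×10⁻⁴ m²)(4780 s) = 24.08 J.
Photons incident: 24.08 / 6.600×10⁻¹⁹ = 3.648×10¹⁹, i.e. 3.648×10¹⁹/6.022×10²³ = 6.058×10⁻⁵ mol.
Φ = 3.25×10⁻⁵ mol / 6.058×10⁻⁵ mol photons = 0.54.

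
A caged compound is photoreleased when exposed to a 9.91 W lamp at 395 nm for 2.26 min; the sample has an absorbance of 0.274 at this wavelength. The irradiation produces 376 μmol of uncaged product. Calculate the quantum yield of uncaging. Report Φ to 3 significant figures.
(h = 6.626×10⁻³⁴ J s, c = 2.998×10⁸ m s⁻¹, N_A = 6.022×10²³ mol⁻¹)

Φ = 0.181

Product: 376 μmol = 3.76×10⁻⁴ mol.
Photon energy at 395 nm: hc/λ = (6.626×10⁻³⁴)(2.998×10⁸)/(395×10⁻⁹) = 5.029×10⁻¹⁹ J.
Energy delivered: (9.91 W)(135.6 s) = 1344 J.
Photons incident: 1344 / 5.029×10⁻¹⁹ = 2.672×10²¹, i.e. 2.672×10²¹/6.022×10²³ = 0.004437 mol.
Fraction absorbed: 1 − 10^(−0.274) = 0.4679.
Photons absorbed: 0.4679 × 0.004437 = 0.002076 mol.
Φ = 3.76×10⁻⁴ mol / 0.002076 mol photons = 0.181.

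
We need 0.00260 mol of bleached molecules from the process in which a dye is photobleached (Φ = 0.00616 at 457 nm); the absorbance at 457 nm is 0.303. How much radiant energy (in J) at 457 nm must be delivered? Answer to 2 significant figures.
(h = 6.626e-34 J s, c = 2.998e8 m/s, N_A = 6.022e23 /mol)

Photons that must be absorbed: 0.00260 / 0.00616 = 0.4221 mol.
Fraction absorbed: 1 − 10^(−0.303) = 0.5023.
Incident photons needed: 0.4221 / 0.5023 = 0.8403 mol.
Photon energy: hc/λ = 4.347e-19 J; per mole, 2.618e5 J mol⁻¹.
Energy required: 0.8403 × 2.618e5 = 2.2e5 J.

2.2e5 J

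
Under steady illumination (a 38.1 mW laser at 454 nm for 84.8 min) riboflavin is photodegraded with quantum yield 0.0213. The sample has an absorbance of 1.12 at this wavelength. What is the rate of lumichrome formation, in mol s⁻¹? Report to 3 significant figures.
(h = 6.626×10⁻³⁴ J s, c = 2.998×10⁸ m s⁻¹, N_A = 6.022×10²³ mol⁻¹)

2.85×10⁻⁹ mol s⁻¹

Photon energy at 454 nm: hc/λ = (6.626×10⁻³⁴)(2.998×10⁸)/(454×10⁻⁹) = 4.375×10⁻¹⁹ J.
Energy delivered: (38.1 mW)(5088 s) = 193.9 J.
Photons incident: 193.9 / 4.375×10⁻¹⁹ = 4.432×10²⁰, i.e. 4.432×10²⁰/6.022×10²³ = 7.360×10⁻⁴ mol.
Fraction absorbed: 1 − 10^(−1.12) = 0.9241.
Photons absorbed: 0.9241 × 7.360×10⁻⁴ = 6.801×10⁻⁴ mol.
Product formed: 0.0213 × 6.801×10⁻⁴ = 1.449×10⁻⁵ mol.
Rate: 1.449×10⁻⁵ / 5088 s = 2.85×10⁻⁹ mol s⁻¹.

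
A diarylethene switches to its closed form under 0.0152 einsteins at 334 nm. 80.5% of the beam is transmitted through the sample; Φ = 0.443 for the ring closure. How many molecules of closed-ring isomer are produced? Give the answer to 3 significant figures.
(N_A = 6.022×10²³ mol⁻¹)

7.91×10²⁰ molecules

Fraction absorbed: 1 − 80.5/100 = 0.1950.
Photons absorbed: 0.1950 × 0.0152 = 0.002964 mol.
Product: Φ × n_abs = 0.443 × 0.002964 = 0.001313 mol.
As a count: 0.001313 × 6.022×10²³ = 7.91×10²⁰.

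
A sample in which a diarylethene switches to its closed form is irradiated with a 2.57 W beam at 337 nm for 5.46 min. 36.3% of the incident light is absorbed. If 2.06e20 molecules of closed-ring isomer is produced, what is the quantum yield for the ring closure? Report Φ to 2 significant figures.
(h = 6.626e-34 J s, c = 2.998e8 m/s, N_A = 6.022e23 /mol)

Φ = 0.40

Product: 2.06e20 / 6.022e23 = 3.421e-4 mol.
Photon energy at 337 nm: hc/λ = (6.626e-34)(2.998e8)/(337e-9) = 5.895e-19 J.
Energy delivered: (2.57 W)(327.6 s) = 841.9 J.
Photons incident: 841.9 / 5.895e-19 = 1.428e21, i.e. 1.428e21/6.022e23 = 0.002371 mol.
Photons absorbed: 0.363 × 0.002371 = 8.607e-4 mol.
Φ = 3.421e-4 mol / 8.607e-4 mol photons = 0.40.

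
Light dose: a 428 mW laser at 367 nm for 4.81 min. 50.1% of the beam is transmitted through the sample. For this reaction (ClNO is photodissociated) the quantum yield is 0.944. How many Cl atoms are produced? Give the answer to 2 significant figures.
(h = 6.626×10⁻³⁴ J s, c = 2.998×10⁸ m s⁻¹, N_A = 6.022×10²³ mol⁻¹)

Photon energy at 367 nm: hc/λ = (6.626×10⁻³⁴)(2.998×10⁸)/(367×10⁻⁹) = 5.413×10⁻¹⁹ J.
Energy delivered: (428 mW)(288.6 s) = 123.5 J.
Photons incident: 123.5 / 5.413×10⁻¹⁹ = 2.282×10²⁰, i.e. 2.282×10²⁰/6.022×10²³ = 3.789×10⁻⁴ mol.
Fraction absorbed: 1 − 50.1/100 = 0.4990.
Photons absorbed: 0.4990 × 3.789×10⁻⁴ = 1.891×10⁻⁴ mol.
Product: Φ × n_abs = 0.944 × 1.891×10⁻⁴ = 1.785×10⁻⁴ mol.
As a count: 1.785×10⁻⁴ × 6.022×10²³ = 1.1×10²⁰.

1.1×10²⁰ atoms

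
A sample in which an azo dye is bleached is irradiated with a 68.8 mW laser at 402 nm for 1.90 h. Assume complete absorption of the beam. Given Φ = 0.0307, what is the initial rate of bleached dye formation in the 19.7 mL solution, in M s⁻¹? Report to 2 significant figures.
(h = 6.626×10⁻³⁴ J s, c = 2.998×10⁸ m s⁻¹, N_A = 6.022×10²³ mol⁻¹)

3.6×10⁻⁷ M s⁻¹

Photon energy at 402 nm: hc/λ = (6.626×10⁻³⁴)(2.998×10⁸)/(402×10⁻⁹) = 4.941×10⁻¹⁹ J.
Energy delivered: (68.8 mW)(6840 s) = 470.6 J.
Photons incident: 470.6 / 4.941×10⁻¹⁹ = 9.524×10²⁰, i.e. 9.524×10²⁰/6.022×10²³ = 0.001582 mol.
Product formed: 0.0307 × 0.001582 = 4.857×10⁻⁵ mol.
Rate: 4.857×10⁻⁵ mol / (6840 s × 0.0197 L) = 3.6×10⁻⁷ M s⁻¹.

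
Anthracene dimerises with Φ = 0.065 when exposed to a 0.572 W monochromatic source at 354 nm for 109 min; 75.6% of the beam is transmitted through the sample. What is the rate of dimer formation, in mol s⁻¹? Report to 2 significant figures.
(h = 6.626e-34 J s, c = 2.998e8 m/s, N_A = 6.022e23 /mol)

Photon energy at 354 nm: hc/λ = (6.626e-34)(2.998e8)/(354e-9) = 5.612e-19 J.
Energy delivered: (0.572 W)(6540 s) = 3741 J.
Photons incident: 3741 / 5.612e-19 = 6.666e21, i.e. 6.666e21/6.022e23 = 0.01107 mol.
Fraction absorbed: 1 − 75.6/100 = 0.2440.
Photons absorbed: 0.2440 × 0.01107 = 0.002701 mol.
Product formed: 0.065 × 0.002701 = 1.756e-4 mol.
Rate: 1.756e-4 / 6540 s = 2.7e-8 mol s⁻¹.

2.7e-8 mol s⁻¹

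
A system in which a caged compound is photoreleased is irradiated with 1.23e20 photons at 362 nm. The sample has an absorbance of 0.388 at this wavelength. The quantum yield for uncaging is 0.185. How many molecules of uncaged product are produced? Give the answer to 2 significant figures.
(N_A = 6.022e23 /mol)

Moles of photons: 1.23e20 / 6.022e23 = 2.043e-4 mol.
Fraction absorbed: 1 − 10^(−0.388) = 0.5907.
Photons absorbed: 0.5907 × 2.043e-4 = 1.207e-4 mol.
Product: Φ × n_abs = 0.185 × 1.207e-4 = 2.233e-5 mol.
As a count: 2.233e-5 × 6.022e23 = 1.3e19.

1.3e19 molecules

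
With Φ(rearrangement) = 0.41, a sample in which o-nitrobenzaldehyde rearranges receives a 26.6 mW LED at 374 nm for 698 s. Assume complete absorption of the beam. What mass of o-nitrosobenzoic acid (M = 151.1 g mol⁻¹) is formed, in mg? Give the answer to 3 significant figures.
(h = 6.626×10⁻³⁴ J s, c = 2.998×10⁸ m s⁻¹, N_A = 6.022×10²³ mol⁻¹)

Photon energy at 374 nm: hc/λ = (6.626×10⁻³⁴)(2.998×10⁸)/(374×10⁻⁹) = 5.311×10⁻¹⁹ J.
Energy delivered: (26.6 mW)(698 s) = 18.57 J.
Photons incident: 18.57 / 5.311×10⁻¹⁹ = 3.497×10¹⁹, i.e. 3.497×10¹⁹/6.022×10²³ = 5.807×10⁻⁵ mol.
Product: Φ × n_abs = 0.41 × 5.807×10⁻⁵ = 2.381×10⁻⁵ mol.
Mass: 2.381×10⁻⁵ × 151.1 = 0.003598 g = 3.60 mg.

3.60 mg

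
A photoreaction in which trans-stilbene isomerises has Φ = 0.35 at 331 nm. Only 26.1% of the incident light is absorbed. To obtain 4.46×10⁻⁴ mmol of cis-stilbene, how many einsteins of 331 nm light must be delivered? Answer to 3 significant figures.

4.88×10⁻⁶ einstein

Product: 4.46×10⁻⁴ mmol = 4.46×10⁻⁷ mol.
Photons that must be absorbed: 4.46×10⁻⁷ / 0.35 = 1.274×10⁻⁶ mol.
Incident photons needed: 1.274×10⁻⁶ / 0.261 = 4.881×10⁻⁶ mol.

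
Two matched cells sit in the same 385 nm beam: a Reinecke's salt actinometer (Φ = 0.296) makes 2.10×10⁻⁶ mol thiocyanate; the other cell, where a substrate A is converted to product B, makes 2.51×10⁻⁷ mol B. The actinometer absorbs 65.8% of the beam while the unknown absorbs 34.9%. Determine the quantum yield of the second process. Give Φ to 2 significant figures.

Φ = 0.067

Photons absorbed by the actinometer: 2.10×10⁻⁶ / 0.296 = 7.095×10⁻⁶ mol.
Incident flux: 7.095×10⁻⁶ / 0.658 = 1.078×10⁻⁵ einstein.
Absorbed by unknown: 0.349 × 1.078×10⁻⁵ = 3.762×10⁻⁶ mol.
Φ(unknown) = 2.51×10⁻⁷ / 3.762×10⁻⁶ = 0.067.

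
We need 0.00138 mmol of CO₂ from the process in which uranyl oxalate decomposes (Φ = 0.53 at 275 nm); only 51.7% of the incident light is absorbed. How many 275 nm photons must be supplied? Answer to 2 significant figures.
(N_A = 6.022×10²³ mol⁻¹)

Product: 0.00138 mmol = 1.38×10⁻⁶ mol.
Photons that must be absorbed: 1.38×10⁻⁶ / 0.53 = 2.604×10⁻⁶ mol.
Incident photons needed: 2.604×10⁻⁶ / 0.517 = 5.037×10⁻⁶ mol.
Photon count: 5.037×10⁻⁶ × 6.022×10²³ = 3.0×10¹⁸.

3.0×10¹⁸ photons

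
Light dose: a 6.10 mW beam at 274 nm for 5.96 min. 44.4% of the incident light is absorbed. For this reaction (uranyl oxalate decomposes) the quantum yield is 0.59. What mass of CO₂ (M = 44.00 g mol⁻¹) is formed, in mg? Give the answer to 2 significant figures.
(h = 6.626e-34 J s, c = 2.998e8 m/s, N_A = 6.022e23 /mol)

Photon energy at 274 nm: hc/λ = (6.626e-34)(2.998e8)/(274e-9) = 7.250e-19 J.
Energy delivered: (6.10 mW)(357.6 s) = 2.181 J.
Photons incident: 2.181 / 7.250e-19 = 3.008e18, i.e. 3.008e18/6.022e23 = 4.995e-6 mol.
Photons absorbed: 0.444 × 4.995e-6 = 2.218e-6 mol.
Product: Φ × n_abs = 0.59 × 2.218e-6 = 1.309e-6 mol.
Mass: 1.309e-6 × 44.00 = 5.760e-5 g = 0.058 mg.

0.058 mg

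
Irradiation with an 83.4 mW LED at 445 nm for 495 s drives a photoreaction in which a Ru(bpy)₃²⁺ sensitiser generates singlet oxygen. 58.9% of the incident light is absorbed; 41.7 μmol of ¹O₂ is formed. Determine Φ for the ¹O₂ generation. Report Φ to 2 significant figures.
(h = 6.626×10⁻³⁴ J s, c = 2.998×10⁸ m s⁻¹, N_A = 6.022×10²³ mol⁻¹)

Product: 41.7 μmol = 4.17×10⁻⁵ mol.
Photon energy at 445 nm: hc/λ = (6.626×10⁻³⁴)(2.998×10⁸)/(445×10⁻⁹) = 4.464×10⁻¹⁹ J.
Energy delivered: (83.4 mW)(495 s) = 41.28 J.
Photons incident: 41.28 / 4.464×10⁻¹⁹ = 9.247×10¹⁹, i.e. 9.247×10¹⁹/6.022×10²³ = 1.536×10⁻⁴ mol.
Photons absorbed: 0.589 × 1.536×10⁻⁴ = 9.047×10⁻⁵ mol.
Φ = 4.17×10⁻⁵ mol / 9.047×10⁻⁵ mol photons = 0.46.

Φ = 0.46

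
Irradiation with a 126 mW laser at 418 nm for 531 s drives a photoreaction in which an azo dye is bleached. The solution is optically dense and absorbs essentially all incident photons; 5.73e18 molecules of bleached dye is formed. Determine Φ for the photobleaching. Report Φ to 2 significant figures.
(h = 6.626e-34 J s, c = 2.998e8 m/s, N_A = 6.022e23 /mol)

Product: 5.73e18 / 6.022e23 = 9.515e-6 mol.
Photon energy at 418 nm: hc/λ = (6.626e-34)(2.998e8)/(418e-9) = 4.752e-19 J.
Energy delivered: (126 mW)(531 s) = 66.91 J.
Photons incident: 66.91 / 4.752e-19 = 1.408e20, i.e. 1.408e20/6.022e23 = 2.338e-4 mol.
Φ = 9.515e-6 mol / 2.338e-4 mol photons = 0.041.

Φ = 0.041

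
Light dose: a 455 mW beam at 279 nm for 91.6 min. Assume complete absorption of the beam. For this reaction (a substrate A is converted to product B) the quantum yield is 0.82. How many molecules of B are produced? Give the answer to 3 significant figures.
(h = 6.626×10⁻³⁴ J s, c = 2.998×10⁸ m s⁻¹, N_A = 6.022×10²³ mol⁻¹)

Photon energy at 279 nm: hc/λ = (6.626×10⁻³⁴)(2.998×10⁸)/(279×10⁻⁹) = 7.120×10⁻¹⁹ J.
Energy delivered: (455 mW)(5496 s) = 2501 J.
Photons incident: 2501 / 7.120×10⁻¹⁹ = 3.513×10²¹, i.e. 3.513×10²¹/6.022×10²³ = 0.005834 mol.
Product: Φ × n_abs = 0.82 × 0.005834 = 0.004784 mol.
As a count: 0.004784 × 6.022×10²³ = 2.88×10²¹.

2.88×10²¹ molecules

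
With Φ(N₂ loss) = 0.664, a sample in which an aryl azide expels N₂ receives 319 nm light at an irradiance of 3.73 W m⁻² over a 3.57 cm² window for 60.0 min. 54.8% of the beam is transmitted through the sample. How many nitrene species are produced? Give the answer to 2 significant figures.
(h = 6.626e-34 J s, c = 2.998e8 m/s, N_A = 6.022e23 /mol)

2.3e18 species

Photon energy at 319 nm: hc/λ = (6.626e-34)(2.998e8)/(319e-9) = 6.227e-19 J.
Energy delivered: (3.73 W m⁻²)(3.57e-4 m²)(3600 s) = 4.794 J.
Photons incident: 4.794 / 6.227e-19 = 7.699e18, i.e. 7.699e18/6.022e23 = 1.278e-5 mol.
Fraction absorbed: 1 − 54.8/100 = 0.4520.
Photons absorbed: 0.4520 × 1.278e-5 = 5.777e-6 mol.
Product: Φ × n_abs = 0.664 × 5.777e-6 = 3.836e-6 mol.
As a count: 3.836e-6 × 6.022e23 = 2.3e18.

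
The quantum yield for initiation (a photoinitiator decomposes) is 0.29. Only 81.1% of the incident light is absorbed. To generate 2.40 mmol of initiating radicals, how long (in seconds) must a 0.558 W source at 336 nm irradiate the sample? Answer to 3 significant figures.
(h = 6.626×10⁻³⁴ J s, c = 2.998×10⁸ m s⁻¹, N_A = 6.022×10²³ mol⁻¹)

Product: 2.40 mmol = 0.00240 mol.
Photons that must be absorbed: 0.00240 / 0.29 = 0.008276 mol.
Incident photons needed: 0.008276 / 0.811 = 0.01020 mol.
Photon energy: hc/λ = 5.912×10⁻¹⁹ J; per mole, 3.560×10⁵ J mol⁻¹.
Energy required: 0.01020 × 3.560×10⁵ = 3631 J.
Time: 3631 J / 0.558 W = 6510 s.

t ≈ 6510 s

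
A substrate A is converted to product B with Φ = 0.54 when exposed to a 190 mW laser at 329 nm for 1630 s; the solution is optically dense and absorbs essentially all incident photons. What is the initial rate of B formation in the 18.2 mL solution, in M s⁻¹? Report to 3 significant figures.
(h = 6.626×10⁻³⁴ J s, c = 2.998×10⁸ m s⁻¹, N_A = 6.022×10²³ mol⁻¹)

1.55×10⁻⁵ M s⁻¹

Photon energy at 329 nm: hc/λ = (6.626×10⁻³⁴)(2.998×10⁸)/(329×10⁻⁹) = 6.038×10⁻¹⁹ J.
Energy delivered: (190 mW)(1630 s) = 309.7 J.
Photons incident: 309.7 / 6.038×10⁻¹⁹ = 5.129×10²⁰, i.e. 5.129×10²⁰/6.022×10²³ = 8.517×10⁻⁴ mol.
Product formed: 0.54 × 8.517×10⁻⁴ = 4.599×10⁻⁴ mol.
Rate: 4.599×10⁻⁴ mol / (1630 s × 0.0182 L) = 1.55×10⁻⁵ M s⁻¹.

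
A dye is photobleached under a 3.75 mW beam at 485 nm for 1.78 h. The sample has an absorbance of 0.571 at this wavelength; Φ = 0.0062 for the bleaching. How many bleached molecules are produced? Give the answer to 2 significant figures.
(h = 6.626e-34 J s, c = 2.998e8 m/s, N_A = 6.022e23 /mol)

2.7e17 bleached molecules

Photon energy at 485 nm: hc/λ = (6.626e-34)(2.998e8)/(485e-9) = 4.096e-19 J.
Energy delivered: (3.75 mW)(6408 s) = 24.03 J.
Photons incident: 24.03 / 4.096e-19 = 5.867e19, i.e. 5.867e19/6.022e23 = 9.743e-5 mol.
Fraction absorbed: 1 − 10^(−0.571) = 0.7315.
Photons absorbed: 0.7315 × 9.743e-5 = 7.127e-5 mol.
Product: Φ × n_abs = 0.0062 × 7.127e-5 = 4.419e-7 mol.
As a count: 4.419e-7 × 6.022e23 = 2.7e17.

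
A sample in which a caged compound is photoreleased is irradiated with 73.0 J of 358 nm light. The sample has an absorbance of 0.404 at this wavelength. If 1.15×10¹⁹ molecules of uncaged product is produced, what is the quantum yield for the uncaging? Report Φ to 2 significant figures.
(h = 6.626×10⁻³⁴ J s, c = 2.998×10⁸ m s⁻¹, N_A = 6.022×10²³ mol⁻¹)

Φ = 0.14

Product: 1.15×10¹⁹ / 6.022×10²³ = 1.910×10⁻⁵ mol.
Photon energy at 358 nm: hc/λ = (6.626×10⁻³⁴)(2.998×10⁸)/(358×10⁻⁹) = 5.549×10⁻¹⁹ J.
Photons incident: 73.0 / 5.549×10⁻¹⁹ = 1.316×10²⁰, i.e. 1.316×10²⁰/6.022×10²³ = 2.185×10⁻⁴ mol.
Fraction absorbed: 1 − 10^(−0.404) = 0.6055.
Photons absorbed: 0.6055 × 2.185×10⁻⁴ = 1.323×10⁻⁴ mol.
Φ = 1.910×10⁻⁵ mol / 1.323×10⁻⁴ mol photons = 0.14.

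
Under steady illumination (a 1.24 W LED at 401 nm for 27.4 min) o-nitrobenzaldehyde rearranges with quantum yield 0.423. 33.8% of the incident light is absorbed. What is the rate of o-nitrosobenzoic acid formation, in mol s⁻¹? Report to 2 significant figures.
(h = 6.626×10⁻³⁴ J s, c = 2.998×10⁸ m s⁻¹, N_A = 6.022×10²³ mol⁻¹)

5.9×10⁻⁷ mol s⁻¹

Photon energy at 401 nm: hc/λ = (6.626×10⁻³⁴)(2.998×10⁸)/(401×10⁻⁹) = 4.954×10⁻¹⁹ J.
Energy delivered: (1.24 W)(1644 s) = 2039 J.
Photons incident: 2039 / 4.954×10⁻¹⁹ = 4.116×10²¹, i.e. 4.116×10²¹/6.022×10²³ = 0.006835 mol.
Photons absorbed: 0.338 × 0.006835 = 0.002310 mol.
Product formed: 0.423 × 0.002310 = 9.771×10⁻⁴ mol.
Rate: 9.771×10⁻⁴ / 1644 s = 5.9×10⁻⁷ mol s⁻¹.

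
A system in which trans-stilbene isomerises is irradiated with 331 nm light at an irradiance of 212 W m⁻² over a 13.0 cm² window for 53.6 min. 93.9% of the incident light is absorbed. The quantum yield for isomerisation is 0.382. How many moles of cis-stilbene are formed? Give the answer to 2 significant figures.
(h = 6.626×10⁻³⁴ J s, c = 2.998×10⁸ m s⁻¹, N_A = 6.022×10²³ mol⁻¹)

Photon energy at 331 nm: hc/λ = (6.626×10⁻³⁴)(2.998×10⁸)/(331×10⁻⁹) = 6.001×10⁻¹⁹ J.
Energy delivered: (212 W m⁻²)(13.0×10⁻⁴ m²)(3216 s) = 886.3 J.
Photons incident: 886.3 / 6.001×10⁻¹⁹ = 1.477×10²¹, i.e. 1.477×10²¹/6.022×10²³ = 0.002453 mol.
Photons absorbed: 0.939 × 0.002453 = 0.002303 mol.
Product: Φ × n_abs = 0.382 × 0.002303 = 8.797×10⁻⁴ mol.

8.8×10⁻⁴ mol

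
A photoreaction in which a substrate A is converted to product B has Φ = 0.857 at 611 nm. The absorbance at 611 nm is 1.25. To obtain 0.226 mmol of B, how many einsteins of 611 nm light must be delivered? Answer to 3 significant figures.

2.79e-4 einstein

Product: 0.226 mmol = 2.26e-4 mol.
Photons that must be absorbed: 2.26e-4 / 0.857 = 2.637e-4 mol.
Fraction absorbed: 1 − 10^(−1.25) = 0.9438.
Incident photons needed: 2.637e-4 / 0.9438 = 2.794e-4 mol.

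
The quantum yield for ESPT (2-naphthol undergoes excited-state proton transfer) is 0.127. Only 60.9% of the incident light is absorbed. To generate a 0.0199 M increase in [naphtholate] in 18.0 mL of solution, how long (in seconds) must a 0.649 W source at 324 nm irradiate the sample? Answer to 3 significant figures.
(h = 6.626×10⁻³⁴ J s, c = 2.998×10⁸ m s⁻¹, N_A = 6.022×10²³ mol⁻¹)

Product: (0.0199 M)(0.018 L) = 3.582×10⁻⁴ mol.
Photons that must be absorbed: 3.582×10⁻⁴ / 0.127 = 0.002820 mol.
Incident photons needed: 0.002820 / 0.609 = 0.004631 mol.
Photon energy: hc/λ = 6.131×10⁻¹⁹ J; per mole, 3.692×10⁵ J mol⁻¹.
Energy required: 0.004631 × 3.692×10⁵ = 1710 J.
Time: 1710 J / 0.649 W = 2630 s.

t ≈ 2630 s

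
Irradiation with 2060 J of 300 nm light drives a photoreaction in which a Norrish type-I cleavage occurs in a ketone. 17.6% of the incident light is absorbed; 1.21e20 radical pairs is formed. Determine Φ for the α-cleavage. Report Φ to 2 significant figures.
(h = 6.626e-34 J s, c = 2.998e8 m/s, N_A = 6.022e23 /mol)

Product: 1.21e20 / 6.022e23 = 2.009e-4 mol.
Photon energy at 300 nm: hc/λ = (6.626e-34)(2.998e8)/(300e-9) = 6.622e-19 J.
Photons incident: 2060 / 6.622e-19 = 3.111e21, i.e. 3.111e21/6.022e23 = 0.005166 mol.
Photons absorbed: 0.176 × 0.005166 = 9.092e-4 mol.
Φ = 2.009e-4 mol / 9.092e-4 mol photons = 0.22.

Φ = 0.22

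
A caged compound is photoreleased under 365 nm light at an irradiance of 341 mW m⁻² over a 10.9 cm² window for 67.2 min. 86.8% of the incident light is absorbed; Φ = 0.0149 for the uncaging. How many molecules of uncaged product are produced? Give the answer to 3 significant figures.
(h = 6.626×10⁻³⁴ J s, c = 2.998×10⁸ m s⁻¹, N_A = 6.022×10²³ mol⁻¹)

3.56×10¹⁶ molecules

Photon energy at 365 nm: hc/λ = (6.626×10⁻³⁴)(2.998×10⁸)/(365×10⁻⁹) = 5.442×10⁻¹⁹ J.
Energy delivered: (341 mW m⁻²)(10.9×10⁻⁴ m²)(4032 s) = 1.499 J.
Photons incident: 1.499 / 5.442×10⁻¹⁹ = 2.755×10¹⁸, i.e. 2.755×10¹⁸/6.022×10²³ = 4.575×10⁻⁶ mol.
Photons absorbed: 0.868 × 4.575×10⁻⁶ = 3.971×10⁻⁶ mol.
Product: Φ × n_abs = 0.0149 × 3.971×10⁻⁶ = 5.917×10⁻⁸ mol.
As a count: 5.917×10⁻⁸ × 6.022×10²³ = 3.56×10¹⁶.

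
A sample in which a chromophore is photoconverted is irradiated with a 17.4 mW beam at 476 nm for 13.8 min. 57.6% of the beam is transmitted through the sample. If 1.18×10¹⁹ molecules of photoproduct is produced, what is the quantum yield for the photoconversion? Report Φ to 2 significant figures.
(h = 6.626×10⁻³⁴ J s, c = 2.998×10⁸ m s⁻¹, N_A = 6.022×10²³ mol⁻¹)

Φ = 0.81

Product: 1.18×10¹⁹ / 6.022×10²³ = 1.959×10⁻⁵ mol.
Photon energy at 476 nm: hc/λ = (6.626×10⁻³⁴)(2.998×10⁸)/(476×10⁻⁹) = 4.173×10⁻¹⁹ J.
Energy delivered: (17.4 mW)(828 s) = 14.41 J.
Photons incident: 14.41 / 4.173×10⁻¹⁹ = 3.453×10¹⁹, i.e. 3.453×10¹⁹/6.022×10²³ = 5.734×10⁻⁵ mol.
Fraction absorbed: 1 − 57.6/100 = 0.4240.
Photons absorbed: 0.4240 × 5.734×10⁻⁵ = 2.431×10⁻⁵ mol.
Φ = 1.959×10⁻⁵ mol / 2.431×10⁻⁵ mol photons = 0.81.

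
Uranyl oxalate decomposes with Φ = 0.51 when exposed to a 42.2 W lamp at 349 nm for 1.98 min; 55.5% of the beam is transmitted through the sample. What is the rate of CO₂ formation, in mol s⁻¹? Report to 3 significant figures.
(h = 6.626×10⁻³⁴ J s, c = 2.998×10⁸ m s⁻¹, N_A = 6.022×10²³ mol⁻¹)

Photon energy at 349 nm: hc/λ = (6.626×10⁻³⁴)(2.998×10⁸)/(349×10⁻⁹) = 5.692×10⁻¹⁹ J.
Energy delivered: (42.2 W)(118.8 s) = 5013 J.
Photons incident: 5013 / 5.692×10⁻¹⁹ = 8.807×10²¹, i.e. 8.807×10²¹/6.022×10²³ = 0.01462 mol.
Fraction absorbed: 1 − 55.5/100 = 0.4450.
Photons absorbed: 0.4450 × 0.01462 = 0.006506 mol.
Product formed: 0.51 × 0.006506 = 0.003318 mol.
Rate: 0.003318 / 118.8 s = 2.79×10⁻⁵ mol s⁻¹.

2.79×10⁻⁵ mol s⁻¹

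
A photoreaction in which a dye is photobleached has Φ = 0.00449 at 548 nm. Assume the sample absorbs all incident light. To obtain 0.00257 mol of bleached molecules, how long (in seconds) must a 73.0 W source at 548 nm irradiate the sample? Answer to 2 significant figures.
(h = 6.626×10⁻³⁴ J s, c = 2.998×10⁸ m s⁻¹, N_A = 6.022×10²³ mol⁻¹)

t ≈ 1700 s

Photons that must be absorbed: 0.00257 / 0.00449 = 0.5724 mol.
Photon energy: hc/λ = 3.625×10⁻¹⁹ J; per mole, 2.183×10⁵ J mol⁻¹.
Energy required: 0.5724 × 2.183×10⁵ = 1.250×10⁵ J.
Time: 1.250×10⁵ J / 73 W = 1700 s.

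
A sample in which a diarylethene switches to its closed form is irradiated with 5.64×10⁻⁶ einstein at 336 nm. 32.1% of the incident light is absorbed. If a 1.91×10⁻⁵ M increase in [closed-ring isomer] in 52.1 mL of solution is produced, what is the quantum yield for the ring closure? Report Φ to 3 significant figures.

Φ = 0.550

Product: (1.91×10⁻⁵ M)(0.0521 L) = 9.951×10⁻⁷ mol.
Photons absorbed: 0.321 × 5.64×10⁻⁶ = 1.810×10⁻⁶ mol.
Φ = 9.951×10⁻⁷ mol / 1.810×10⁻⁶ mol photons = 0.550.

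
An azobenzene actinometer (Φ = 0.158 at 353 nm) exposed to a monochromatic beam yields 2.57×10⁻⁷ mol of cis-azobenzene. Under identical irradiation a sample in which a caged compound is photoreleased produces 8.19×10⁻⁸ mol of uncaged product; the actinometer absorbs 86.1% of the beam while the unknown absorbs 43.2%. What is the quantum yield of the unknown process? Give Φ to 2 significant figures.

Photons absorbed by the actinometer: 2.57×10⁻⁷ / 0.158 = 1.627×10⁻⁶ mol.
Incident flux: 1.627×10⁻⁶ / 0.861 = 1.890×10⁻⁶ einstein.
Absorbed by unknown: 0.432 × 1.890×10⁻⁶ = 8.165×10⁻⁷ mol.
Φ(unknown) = 8.19×10⁻⁸ / 8.165×10⁻⁷ = 0.10.

Φ = 0.10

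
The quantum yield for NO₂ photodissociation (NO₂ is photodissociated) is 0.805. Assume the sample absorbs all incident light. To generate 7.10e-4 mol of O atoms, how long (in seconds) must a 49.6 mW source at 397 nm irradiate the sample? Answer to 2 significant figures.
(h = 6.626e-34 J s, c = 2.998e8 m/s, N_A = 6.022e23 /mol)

Photons that must be absorbed: 7.10e-4 / 0.805 = 8.820e-4 mol.
Photon energy: hc/λ = 5.004e-19 J; per mole, 3.013e5 J mol⁻¹.
Energy required: 8.820e-4 × 3.013e5 = 265.7 J.
Time: 265.7 J / 0.0496 W = 5400 s.

t ≈ 5400 s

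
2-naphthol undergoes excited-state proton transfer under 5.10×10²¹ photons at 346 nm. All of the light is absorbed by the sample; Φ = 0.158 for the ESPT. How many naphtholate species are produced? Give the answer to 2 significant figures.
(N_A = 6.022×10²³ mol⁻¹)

Moles of photons: 5.10×10²¹ / 6.022×10²³ = 0.008469 mol.
Product: Φ × n_abs = 0.158 × 0.008469 = 0.001338 mol.
As a count: 0.001338 × 6.022×10²³ = 8.1×10²⁰.

8.1×10²⁰ species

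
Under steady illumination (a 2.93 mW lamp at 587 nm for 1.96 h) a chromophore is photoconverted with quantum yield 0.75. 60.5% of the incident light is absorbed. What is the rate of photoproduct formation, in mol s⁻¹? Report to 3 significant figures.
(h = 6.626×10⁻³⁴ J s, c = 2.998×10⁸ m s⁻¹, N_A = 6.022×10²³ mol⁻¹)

6.52×10⁻⁹ mol s⁻¹

Photon energy at 587 nm: hc/λ = (6.626×10⁻³⁴)(2.998×10⁸)/(587×10⁻⁹) = 3.384×10⁻¹⁹ J.
Energy delivered: (2.93 mW)(7056 s) = 20.67 J.
Photons incident: 20.67 / 3.384×10⁻¹⁹ = 6.108×10¹⁹, i.e. 6.108×10¹⁹/6.022×10²³ = 1.014×10⁻⁴ mol.
Photons absorbed: 0.605 × 1.014×10⁻⁴ = 6.135×10⁻⁵ mol.
Product formed: 0.75 × 6.135×10⁻⁵ = 4.601×10⁻⁵ mol.
Rate: 4.601×10⁻⁵ / 7056 s = 6.52×10⁻⁹ mol s⁻¹.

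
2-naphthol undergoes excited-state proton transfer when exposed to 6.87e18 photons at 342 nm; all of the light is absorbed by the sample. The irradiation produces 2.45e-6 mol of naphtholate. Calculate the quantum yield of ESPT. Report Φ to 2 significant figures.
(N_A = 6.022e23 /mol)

Moles of photons: 6.87e18 / 6.022e23 = 1.141e-5 mol.
Φ = 2.45e-6 mol / 1.141e-5 mol photons = 0.21.

Φ = 0.21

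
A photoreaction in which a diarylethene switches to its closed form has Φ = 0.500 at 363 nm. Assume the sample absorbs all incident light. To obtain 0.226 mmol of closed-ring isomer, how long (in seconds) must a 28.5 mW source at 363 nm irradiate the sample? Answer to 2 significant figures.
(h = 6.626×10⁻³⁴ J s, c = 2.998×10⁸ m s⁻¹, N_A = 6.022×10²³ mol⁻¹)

Product: 0.226 mmol = 2.26×10⁻⁴ mol.
Photons that must be absorbed: 2.26×10⁻⁴ / 0.500 = 4.520×10⁻⁴ mol.
Photon energy: hc/λ = 5.472×10⁻¹⁹ J; per mole, 3.295×10⁵ J mol⁻¹.
Energy required: 4.520×10⁻⁴ × 3.295×10⁵ = 148.9 J.
Time: 148.9 J / 0.0285 W = 5200 s.

t ≈ 5200 s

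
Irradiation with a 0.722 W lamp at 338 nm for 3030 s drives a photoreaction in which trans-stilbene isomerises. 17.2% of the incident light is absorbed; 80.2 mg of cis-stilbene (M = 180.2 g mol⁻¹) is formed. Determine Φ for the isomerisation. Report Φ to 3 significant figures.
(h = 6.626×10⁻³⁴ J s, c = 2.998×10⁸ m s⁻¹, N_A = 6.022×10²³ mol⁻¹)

Product: 80.2 mg / 180.2 g mol⁻¹ = 4.451×10⁻⁴ mol.
Photon energy at 338 nm: hc/λ = (6.626×10⁻³⁴)(2.998×10⁸)/(338×10⁻⁹) = 5.877×10⁻¹⁹ J.
Energy delivered: (0.722 W)(3030 s) = 2188 J.
Photons incident: 2188 / 5.877×10⁻¹⁹ = 3.723×10²¹, i.e. 3.723×10²¹/6.022×10²³ = 0.006182 mol.
Photons absorbed: 0.172 × 0.006182 = 0.001063 mol.
Φ = 4.451×10⁻⁴ mol / 0.001063 mol photons = 0.419.

Φ = 0.419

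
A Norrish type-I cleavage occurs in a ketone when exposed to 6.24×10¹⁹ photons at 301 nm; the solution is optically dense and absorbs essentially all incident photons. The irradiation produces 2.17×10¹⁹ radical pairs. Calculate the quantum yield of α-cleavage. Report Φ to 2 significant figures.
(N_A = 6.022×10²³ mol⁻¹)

Product: 2.17×10¹⁹ / 6.022×10²³ = 3.603×10⁻⁵ mol.
Moles of photons: 6.24×10¹⁹ / 6.022×10²³ = 1.036×10⁻⁴ mol.
Φ = 3.603×10⁻⁵ mol / 1.036×10⁻⁴ mol photons = 0.35.

Φ = 0.35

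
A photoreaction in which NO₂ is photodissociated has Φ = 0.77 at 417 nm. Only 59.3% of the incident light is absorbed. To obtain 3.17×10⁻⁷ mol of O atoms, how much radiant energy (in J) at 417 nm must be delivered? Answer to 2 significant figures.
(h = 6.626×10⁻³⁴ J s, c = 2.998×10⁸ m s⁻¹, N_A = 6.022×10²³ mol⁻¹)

Photons that must be absorbed: 3.17×10⁻⁷ / 0.77 = 4.117×10⁻⁷ mol.
Incident photons needed: 4.117×10⁻⁷ / 0.593 = 6.943×10⁻⁷ mol.
Photon energy: hc/λ = 4.764×10⁻¹⁹ J; per mole, 2.869×10⁵ J mol⁻¹.
Energy required: 6.943×10⁻⁷ × 2.869×10⁵ = 0.20 J.

0.20 J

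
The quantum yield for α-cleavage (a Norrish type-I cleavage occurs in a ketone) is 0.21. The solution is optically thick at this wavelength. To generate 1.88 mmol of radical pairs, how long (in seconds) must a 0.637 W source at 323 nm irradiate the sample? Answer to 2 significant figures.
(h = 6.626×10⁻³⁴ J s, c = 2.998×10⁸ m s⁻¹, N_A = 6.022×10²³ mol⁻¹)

t ≈ 5200 s

Product: 1.88 mmol = 0.00188 mol.
Photons that must be absorbed: 0.00188 / 0.21 = 0.008952 mol.
Photon energy: hc/λ = 6.150×10⁻¹⁹ J; per mole, 3.704×10⁵ J mol⁻¹.
Energy required: 0.008952 × 3.704×10⁵ = 3316 J.
Time: 3316 J / 0.637 W = 5200 s.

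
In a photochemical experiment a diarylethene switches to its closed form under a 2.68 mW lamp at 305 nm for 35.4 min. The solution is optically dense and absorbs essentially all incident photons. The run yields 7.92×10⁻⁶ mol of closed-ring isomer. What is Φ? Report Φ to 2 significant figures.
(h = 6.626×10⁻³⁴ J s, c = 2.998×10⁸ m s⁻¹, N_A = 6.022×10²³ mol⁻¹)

Φ = 0.55

Photon energy at 305 nm: hc/λ = (6.626×10⁻³⁴)(2.998×10⁸)/(305×10⁻⁹) = 6.513×10⁻¹⁹ J.
Energy delivered: (2.68 mW)(2124 s) = 5.692 J.
Photons incident: 5.692 / 6.513×10⁻¹⁹ = 8.739×10¹⁸, i.e. 8.739×10¹⁸/6.022×10²³ = 1.451×10⁻⁵ mol.
Φ = 7.92×10⁻⁶ mol / 1.451×10⁻⁵ mol photons = 0.55.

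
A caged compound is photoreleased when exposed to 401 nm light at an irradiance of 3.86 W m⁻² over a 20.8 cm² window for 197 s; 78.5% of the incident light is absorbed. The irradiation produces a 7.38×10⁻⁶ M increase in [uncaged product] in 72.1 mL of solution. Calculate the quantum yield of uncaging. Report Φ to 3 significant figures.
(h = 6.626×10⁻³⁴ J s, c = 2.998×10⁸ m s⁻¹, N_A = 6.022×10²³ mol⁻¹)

Product: (7.38×10⁻⁶ M)(0.0721 L) = 5.321×10⁻⁷ mol.
Photon energy at 401 nm: hc/λ = (6.626×10⁻³⁴)(2.998×10⁸)/(401×10⁻⁹) = 4.954×10⁻¹⁹ J.
Energy delivered: (3.86 W m⁻²)(20.8×10⁻⁴ m²)(197 s) = 1.582 J.
Photons incident: 1.582 / 4.954×10⁻¹⁹ = 3.193×10¹⁸, i.e. 3.193×10¹⁸/6.022×10²³ = 5.302×10⁻⁶ mol.
Photons absorbed: 0.785 × 5.302×10⁻⁶ = 4.162×10⁻⁶ mol.
Φ = 5.321×10⁻⁷ mol / 4.162×10⁻⁶ mol photons = 0.128.

Φ = 0.128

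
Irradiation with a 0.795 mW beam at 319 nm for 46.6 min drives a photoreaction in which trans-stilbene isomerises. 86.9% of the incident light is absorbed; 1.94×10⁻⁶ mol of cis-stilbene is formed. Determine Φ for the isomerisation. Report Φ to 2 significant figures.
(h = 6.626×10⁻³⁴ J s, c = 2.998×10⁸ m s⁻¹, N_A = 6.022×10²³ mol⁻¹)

Φ = 0.38

Photon energy at 319 nm: hc/λ = (6.626×10⁻³⁴)(2.998×10⁸)/(319×10⁻⁹) = 6.227×10⁻¹⁹ J.
Energy delivered: (0.795 mW)(2796 s) = 2.223 J.
Photons incident: 2.223 / 6.227×10⁻¹⁹ = 3.570×10¹⁸, i.e. 3.570×10¹⁸/6.022×10²³ = 5.928×10⁻⁶ mol.
Photons absorbed: 0.869 × 5.928×10⁻⁶ = 5.151×10⁻⁶ mol.
Φ = 1.94×10⁻⁶ mol / 5.151×10⁻⁶ mol photons = 0.38.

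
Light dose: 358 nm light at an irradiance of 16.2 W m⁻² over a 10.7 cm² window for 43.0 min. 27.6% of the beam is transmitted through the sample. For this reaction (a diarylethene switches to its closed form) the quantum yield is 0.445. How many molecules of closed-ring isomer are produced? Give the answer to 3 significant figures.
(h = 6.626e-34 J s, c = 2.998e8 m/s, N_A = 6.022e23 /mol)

2.60e19 molecules

Photon energy at 358 nm: hc/λ = (6.626e-34)(2.998e8)/(358e-9) = 5.549e-19 J.
Energy delivered: (16.2 W m⁻²)(10.7e-4 m²)(2580 s) = 44.72 J.
Photons incident: 44.72 / 5.549e-19 = 8.059e19, i.e. 8.059e19/6.022e23 = 1.338e-4 mol.
Fraction absorbed: 1 − 27.6/100 = 0.7240.
Photons absorbed: 0.7240 × 1.338e-4 = 9.687e-5 mol.
Product: Φ × n_abs = 0.445 × 9.687e-5 = 4.311e-5 mol.
As a count: 4.311e-5 × 6.022e23 = 2.60e19.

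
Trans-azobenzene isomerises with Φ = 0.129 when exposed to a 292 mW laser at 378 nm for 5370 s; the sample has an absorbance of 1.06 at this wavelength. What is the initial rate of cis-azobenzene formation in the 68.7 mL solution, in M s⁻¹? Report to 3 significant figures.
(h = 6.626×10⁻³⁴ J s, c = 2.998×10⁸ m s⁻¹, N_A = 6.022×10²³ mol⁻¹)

Photon energy at 378 nm: hc/λ = (6.626×10⁻³⁴)(2.998×10⁸)/(378×10⁻⁹) = 5.255×10⁻¹⁹ J.
Energy delivered: (292 mW)(5370 s) = 1568 J.
Photons incident: 1568 / 5.255×10⁻¹⁹ = 2.984×10²¹, i.e. 2.984×10²¹/6.022×10²³ = 0.004955 mol.
Fraction absorbed: 1 − 10^(−1.06) = 0.9129.
Photons absorbed: 0.9129 × 0.004955 = 0.004523 mol.
Product formed: 0.129 × 0.004523 = 5.835×10⁻⁴ mol.
Rate: 5.835×10⁻⁴ mol / (5370 s × 0.0687 L) = 1.58×10⁻⁶ M s⁻¹.

1.58×10⁻⁶ M s⁻¹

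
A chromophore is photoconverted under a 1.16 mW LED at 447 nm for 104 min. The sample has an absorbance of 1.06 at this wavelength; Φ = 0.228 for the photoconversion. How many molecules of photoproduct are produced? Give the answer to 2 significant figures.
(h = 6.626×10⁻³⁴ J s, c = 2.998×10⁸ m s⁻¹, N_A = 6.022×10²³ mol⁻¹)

Photon energy at 447 nm: hc/λ = (6.626×10⁻³⁴)(2.998×10⁸)/(447×10⁻⁹) = 4.444×10⁻¹⁹ J.
Energy delivered: (1.16 mW)(6240 s) = 7.238 J.
Photons incident: 7.238 / 4.444×10⁻¹⁹ = 1.629×10¹⁹, i.e. 1.629×10¹⁹/6.022×10²³ = 2.705×10⁻⁵ mol.
Fraction absorbed: 1 − 10^(−1.06) = 0.9129.
Photons absorbed: 0.9129 × 2.705×10⁻⁵ = 2.469×10⁻⁵ mol.
Product: Φ × n_abs = 0.228 × 2.469×10⁻⁵ = 5.629×10⁻⁶ mol.
As a count: 5.629×10⁻⁶ × 6.022×10²³ = 3.4×10¹⁸.

3.4×10¹⁸ molecules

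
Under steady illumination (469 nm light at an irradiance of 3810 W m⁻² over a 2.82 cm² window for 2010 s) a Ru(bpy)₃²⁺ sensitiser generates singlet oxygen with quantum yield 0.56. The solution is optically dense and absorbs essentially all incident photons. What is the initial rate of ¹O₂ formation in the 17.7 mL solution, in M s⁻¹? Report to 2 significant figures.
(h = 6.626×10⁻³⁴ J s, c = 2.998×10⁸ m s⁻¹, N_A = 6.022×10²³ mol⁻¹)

Photon energy at 469 nm: hc/λ = (6.626×10⁻³⁴)(2.998×10⁸)/(469×10⁻⁹) = 4.236×10⁻¹⁹ J.
Energy delivered: (3810 W m⁻²)(2.82×10⁻⁴ m²)(2010 s) = 2160 J.
Photons incident: 2160 / 4.236×10⁻¹⁹ = 5.099×10²¹, i.e. 5.099×10²¹/6.022×10²³ = 0.008467 mol.
Product formed: 0.56 × 0.008467 = 0.004742 mol.
Rate: 0.004742 mol / (2010 s × 0.0177 L) = 1.3×10⁻⁴ M s⁻¹.

1.3×10⁻⁴ M s⁻¹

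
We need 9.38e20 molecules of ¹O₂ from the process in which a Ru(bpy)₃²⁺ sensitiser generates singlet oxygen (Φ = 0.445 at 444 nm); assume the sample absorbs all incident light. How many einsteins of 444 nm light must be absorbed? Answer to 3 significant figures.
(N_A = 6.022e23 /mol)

Product: 9.38e20 / 6.022e23 = 0.001558 mol.
Photons that must be absorbed: 0.001558 / 0.445 = 0.003501 mol.

0.00350 einstein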